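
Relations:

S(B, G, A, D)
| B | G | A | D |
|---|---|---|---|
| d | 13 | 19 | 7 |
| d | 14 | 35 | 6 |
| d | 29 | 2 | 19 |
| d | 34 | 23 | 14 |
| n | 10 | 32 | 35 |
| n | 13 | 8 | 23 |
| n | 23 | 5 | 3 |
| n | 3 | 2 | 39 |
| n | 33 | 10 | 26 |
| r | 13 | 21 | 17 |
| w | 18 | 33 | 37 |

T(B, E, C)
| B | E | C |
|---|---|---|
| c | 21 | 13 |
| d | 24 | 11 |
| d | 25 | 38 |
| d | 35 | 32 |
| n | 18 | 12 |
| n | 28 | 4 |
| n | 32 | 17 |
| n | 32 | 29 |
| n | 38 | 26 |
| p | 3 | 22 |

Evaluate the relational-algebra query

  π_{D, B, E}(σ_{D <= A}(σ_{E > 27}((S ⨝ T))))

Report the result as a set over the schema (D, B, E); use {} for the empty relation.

{(14, d, 35), (3, n, 28), (3, n, 32), (3, n, 38), (6, d, 35), (7, d, 35)}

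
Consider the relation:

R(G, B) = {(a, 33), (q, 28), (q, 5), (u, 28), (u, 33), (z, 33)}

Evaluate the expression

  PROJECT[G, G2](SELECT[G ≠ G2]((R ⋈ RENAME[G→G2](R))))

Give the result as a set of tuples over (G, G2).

ρ[G→G2]: schema becomes (G2, B); tuples unchanged.
Joining R and RENAME[G→G2](R) on B yields {(a, 33, a), (a, 33, u), (a, 33, z), (q, 28, q), (q, 28, u), (q, 5, q), (u, 28, q), (u, 28, u), (u, 33, a), (u, 33, u), (u, 33, z), (z, 33, a), (z, 33, u), (z, 33, z)}.
σ[G ≠ G2]: keep tuples satisfying G ≠ G2 → {(a, 33, u), (a, 33, z), (q, 28, u), (u, 28, q), (u, 33, a), (u, 33, z), (z, 33, a), (z, 33, u)}
Keep only column(s) G, G2: {(a, u), (a, z), (q, u), (u, a), (u, q), (u, z), (z, a), (z, u)}

{(a, u), (a, z), (q, u), (u, a), (u, q), (u, z), (z, a), (z, u)}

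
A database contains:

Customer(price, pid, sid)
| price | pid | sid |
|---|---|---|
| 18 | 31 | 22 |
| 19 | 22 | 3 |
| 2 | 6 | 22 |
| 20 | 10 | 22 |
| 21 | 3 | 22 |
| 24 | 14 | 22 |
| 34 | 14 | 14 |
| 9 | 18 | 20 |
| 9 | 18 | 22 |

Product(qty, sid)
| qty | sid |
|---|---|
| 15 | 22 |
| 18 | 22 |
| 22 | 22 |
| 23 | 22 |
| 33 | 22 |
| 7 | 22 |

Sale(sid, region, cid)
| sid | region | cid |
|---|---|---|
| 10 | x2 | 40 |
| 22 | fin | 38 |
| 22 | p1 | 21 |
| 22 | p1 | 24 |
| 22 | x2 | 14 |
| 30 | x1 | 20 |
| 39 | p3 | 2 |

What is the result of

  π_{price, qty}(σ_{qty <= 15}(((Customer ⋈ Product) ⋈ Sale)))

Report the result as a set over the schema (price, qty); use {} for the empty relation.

{(18, 15), (18, 7), (2, 15), (2, 7), (20, 15), (20, 7), (21, 15), (21, 7), (24, 15), (24, 7), (9, 15), (9, 7)}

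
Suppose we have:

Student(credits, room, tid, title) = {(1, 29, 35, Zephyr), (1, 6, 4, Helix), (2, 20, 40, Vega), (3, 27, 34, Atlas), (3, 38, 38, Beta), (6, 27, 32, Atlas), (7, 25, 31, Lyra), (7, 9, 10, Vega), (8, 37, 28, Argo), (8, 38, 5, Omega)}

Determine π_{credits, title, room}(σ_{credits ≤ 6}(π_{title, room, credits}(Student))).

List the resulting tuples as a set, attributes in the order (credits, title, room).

Projecting to title, room, credits: {(Argo, 37, 8), (Atlas, 27, 3), (Atlas, 27, 6), (Beta, 38, 3), (Helix, 6, 1), (Lyra, 25, 7), (Omega, 38, 8), (Vega, 20, 2), (Vega, 9, 7), (Zephyr, 29, 1)}
σ[credits ≤ 6]: keep tuples satisfying credits ≤ 6 → {(Atlas, 27, 3), (Atlas, 27, 6), (Beta, 38, 3), (Helix, 6, 1), (Vega, 20, 2), (Zephyr, 29, 1)}
Projecting to credits, title, room: {(1, Helix, 6), (1, Zephyr, 29), (2, Vega, 20), (3, Atlas, 27), (3, Beta, 38), (6, Atlas, 27)}

{(1, Helix, 6), (1, Zephyr, 29), (2, Vega, 20), (3, Atlas, 27), (3, Beta, 38), (6, Atlas, 27)}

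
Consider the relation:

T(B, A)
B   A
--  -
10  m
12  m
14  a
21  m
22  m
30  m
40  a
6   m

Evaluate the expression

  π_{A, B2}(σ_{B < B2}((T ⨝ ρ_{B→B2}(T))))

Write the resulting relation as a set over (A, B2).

ρ[B→B2]: schema becomes (B2, A); tuples unchanged.
T ⋈ ρ_{B→B2}(T) (natural join on A): {(10, m, 10), (10, m, 12), (10, m, 21), (10, m, 22), (10, m, 30), (10, m, 6), (12, m, 10), (12, m, 12), (12, m, 21), (12, m, 22), (12, m, 30), (12, m, 6), (14, a, 14), (14, a, 40), (21, m, 10), (21, m, 12), (21, m, 21), (21, m, 22), (21, m, 30), (21, m, 6), (22, m, 10), (22, m, 12), (22, m, 21), (22, m, 22), (22, m, 30), (22, m, 6), (30, m, 10), (30, m, 12), (30, m, 21), (30, m, 22), (30, m, 30), (30, m, 6), (40, a, 14), (40, a, 40), (6, m, 10), (6, m, 12), (6, m, 21), (6, m, 22), (6, m, 30), (6, m, 6)}
Apply σ_{B < B2}; surviving tuples: {(10, m, 12), (10, m, 21), (10, m, 22), (10, m, 30), (12, m, 21), (12, m, 22), (12, m, 30), (14, a, 40), (21, m, 22), (21, m, 30), (22, m, 30), (6, m, 10), (6, m, 12), (6, m, 21), (6, m, 22), (6, m, 30)}
Keep only column(s) A, B2 (10 duplicate(s) eliminated): {(a, 40), (m, 10), (m, 12), (m, 21), (m, 22), (m, 30)}

{(a, 40), (m, 10), (m, 12), (m, 21), (m, 22), (m, 30)}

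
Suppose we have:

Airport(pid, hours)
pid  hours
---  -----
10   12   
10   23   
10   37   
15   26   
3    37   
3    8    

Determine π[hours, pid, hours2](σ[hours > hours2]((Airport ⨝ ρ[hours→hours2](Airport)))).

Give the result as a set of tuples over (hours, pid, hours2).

ρ[hours→hours2]: schema becomes (pid, hours2); tuples unchanged.
Airport ⋈ ρ[hours→hours2](Airport) (natural join on pid): {(10, 12, 12), (10, 12, 23), (10, 12, 37), (10, 23, 12), (10, 23, 23), (10, 23, 37), (10, 37, 12), (10, 37, 23), (10, 37, 37), (15, 26, 26), (3, 37, 37), (3, 37, 8), (3, 8, 37), (3, 8, 8)}
Apply σ_{hours > hours2}; surviving tuples: {(10, 23, 12), (10, 37, 12), (10, 37, 23), (3, 37, 8)}
π[hours, pid, hours2]: project onto (hours, pid, hours2) → {(23, 10, 12), (37, 10, 12), (37, 10, 23), (37, 3, 8)}

{(23, 10, 12), (37, 10, 12), (37, 10, 23), (37, 3, 8)}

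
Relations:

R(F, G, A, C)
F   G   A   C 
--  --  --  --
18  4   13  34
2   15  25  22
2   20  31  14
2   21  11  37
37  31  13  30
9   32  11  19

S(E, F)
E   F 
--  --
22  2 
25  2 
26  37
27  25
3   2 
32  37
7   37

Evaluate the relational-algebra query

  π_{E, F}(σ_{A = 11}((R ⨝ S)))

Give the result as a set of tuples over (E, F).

R ⋈ S (natural join on F): {(2, 15, 25, 22, 22), (2, 15, 25, 22, 25), (2, 15, 25, 22, 3), (2, 20, 31, 14, 22), (2, 20, 31, 14, 25), (2, 20, 31, 14, 3), (2, 21, 11, 37, 22), (2, 21, 11, 37, 25), (2, 21, 11, 37, 3), (37, 31, 13, 30, 26), (37, 31, 13, 30, 32), (37, 31, 13, 30, 7)}
σ[A = 11]: keep tuples satisfying A = 11 → {(2, 21, 11, 37, 22), (2, 21, 11, 37, 25), (2, 21, 11, 37, 3)}
Keep only column(s) E, F: {(22, 2), (25, 2), (3, 2)}

{(22, 2), (25, 2), (3, 2)}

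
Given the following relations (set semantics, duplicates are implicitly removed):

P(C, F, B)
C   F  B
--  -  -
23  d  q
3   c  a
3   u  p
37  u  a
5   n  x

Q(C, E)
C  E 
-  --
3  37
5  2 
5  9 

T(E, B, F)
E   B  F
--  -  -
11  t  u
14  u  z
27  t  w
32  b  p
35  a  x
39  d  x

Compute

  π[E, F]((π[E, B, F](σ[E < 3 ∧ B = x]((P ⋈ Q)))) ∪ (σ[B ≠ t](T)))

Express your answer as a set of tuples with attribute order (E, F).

{(14, z), (2, n), (32, p), (35, x), (39, x)}

P ⋈ Q (natural join on C): {(3, c, a, 37), (3, u, p, 37), (5, n, x, 2), (5, n, x, 9)}
Filtering on E < 3 ∧ B = x leaves {(5, n, x, 2)}.
Keep only column(s) E, B, F: {(2, x, n)}
Filtering on B ≠ t leaves {(14, u, z), (32, b, p), (35, a, x), (39, d, x)}.
Taking the union: {(14, u, z), (2, x, n), (32, b, p), (35, a, x), (39, d, x)}
Keep only column(s) E, F: {(14, z), (2, n), (32, p), (35, x), (39, x)}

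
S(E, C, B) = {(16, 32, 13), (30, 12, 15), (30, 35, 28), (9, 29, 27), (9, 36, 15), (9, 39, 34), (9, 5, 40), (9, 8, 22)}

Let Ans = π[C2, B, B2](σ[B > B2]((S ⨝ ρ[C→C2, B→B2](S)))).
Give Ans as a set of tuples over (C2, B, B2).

ρ[C→C2, B→B2]: schema becomes (E, C2, B2); tuples unchanged.
Natural join on E: {(16, 32, 13, 32, 13), (30, 12, 15, 12, 15), (30, 12, 15, 35, 28), (30, 35, 28, 12, 15), (30, 35, 28, 35, 28), (9, 29, 27, 29, 27), (9, 29, 27, 36, 15), (9, 29, 27, 39, 34), (9, 29, 27, 5, 40), (9, 29, 27, 8, 22), (9, 36, 15, 29, 27), (9, 36, 15, 36, 15), (9, 36, 15, 39, 34), (9, 36, 15, 5, 40), (9, 36, 15, 8, 22), (9, 39, 34, 29, 27), (9, 39, 34, 36, 15), (9, 39, 34, 39, 34), (9, 39, 34, 5, 40), (9, 39, 34, 8, 22), (9, 5, 40, 29, 27), (9, 5, 40, 36, 15), (9, 5, 40, 39, 34), (9, 5, 40, 5, 40), (9, 5, 40, 8, 22), (9, 8, 22, 29, 27), (9, 8, 22, 36, 15), (9, 8, 22, 39, 34), (9, 8, 22, 5, 40), (9, 8, 22, 8, 22)}
Filtering on B > B2 leaves {(30, 35, 28, 12, 15), (9, 29, 27, 36, 15), (9, 29, 27, 8, 22), (9, 39, 34, 29, 27), (9, 39, 34, 36, 15), (9, 39, 34, 8, 22), (9, 5, 40, 29, 27), (9, 5, 40, 36, 15), (9, 5, 40, 39, 34), (9, 5, 40, 8, 22), (9, 8, 22, 36, 15)}.
π[C2, B, B2]: project onto (C2, B, B2) → {(12, 28, 15), (29, 34, 27), (29, 40, 27), (36, 22, 15), (36, 27, 15), (36, 34, 15), (36, 40, 15), (39, 40, 34), (8, 27, 22), (8, 34, 22), (8, 40, 22)}

{(12, 28, 15), (29, 34, 27), (29, 40, 27), (36, 22, 15), (36, 27, 15), (36, 34, 15), (36, 40, 15), (39, 40, 34), (8, 27, 22), (8, 34, 22), (8, 40, 22)}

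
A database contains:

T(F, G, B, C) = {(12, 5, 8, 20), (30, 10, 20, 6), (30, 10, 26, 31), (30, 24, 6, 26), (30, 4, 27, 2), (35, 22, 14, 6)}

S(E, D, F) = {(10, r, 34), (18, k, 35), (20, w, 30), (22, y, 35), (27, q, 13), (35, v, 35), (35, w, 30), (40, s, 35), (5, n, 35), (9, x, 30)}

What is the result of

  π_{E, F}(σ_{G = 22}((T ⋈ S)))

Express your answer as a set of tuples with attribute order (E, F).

Natural join on F: {(30, 10, 20, 6, 20, w), (30, 10, 20, 6, 35, w), (30, 10, 20, 6, 9, x), (30, 10, 26, 31, 20, w), (30, 10, 26, 31, 35, w), (30, 10, 26, 31, 9, x), (30, 24, 6, 26, 20, w), (30, 24, 6, 26, 35, w), (30, 24, 6, 26, 9, x), (30, 4, 27, 2, 20, w), (30, 4, 27, 2, 35, w), (30, 4, 27, 2, 9, x), (35, 22, 14, 6, 18, k), (35, 22, 14, 6, 22, y), (35, 22, 14, 6, 35, v), (35, 22, 14, 6, 40, s), (35, 22, 14, 6, 5, n)}
Selection G = 22: {(35, 22, 14, 6, 18, k), (35, 22, 14, 6, 22, y), (35, 22, 14, 6, 35, v), (35, 22, 14, 6, 40, s), (35, 22, 14, 6, 5, n)}
π[E, F]: project onto (E, F) → {(18, 35), (22, 35), (35, 35), (40, 35), (5, 35)}

{(18, 35), (22, 35), (35, 35), (40, 35), (5, 35)}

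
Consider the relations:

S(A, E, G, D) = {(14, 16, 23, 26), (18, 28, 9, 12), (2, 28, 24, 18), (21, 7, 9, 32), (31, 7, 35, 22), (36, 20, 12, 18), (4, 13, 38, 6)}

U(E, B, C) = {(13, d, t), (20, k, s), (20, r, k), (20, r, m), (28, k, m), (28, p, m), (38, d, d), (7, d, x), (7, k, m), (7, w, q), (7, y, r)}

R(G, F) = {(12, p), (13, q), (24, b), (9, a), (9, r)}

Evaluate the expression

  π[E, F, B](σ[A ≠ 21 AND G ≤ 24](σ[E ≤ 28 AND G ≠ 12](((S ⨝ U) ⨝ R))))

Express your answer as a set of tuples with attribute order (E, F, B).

{(28, a, k), (28, a, p), (28, b, k), (28, b, p), (28, r, k), (28, r, p)}

Natural join on E: {(18, 28, 9, 12, k, m), (18, 28, 9, 12, p, m), (2, 28, 24, 18, k, m), (2, 28, 24, 18, p, m), (21, 7, 9, 32, d, x), (21, 7, 9, 32, k, m), (21, 7, 9, 32, w, q), (21, 7, 9, 32, y, r), (31, 7, 35, 22, d, x), (31, 7, 35, 22, k, m), (31, 7, 35, 22, w, q), (31, 7, 35, 22, y, r), (36, 20, 12, 18, k, s), (36, 20, 12, 18, r, k), (36, 20, 12, 18, r, m), (4, 13, 38, 6, d, t)}
Natural join on G: {(18, 28, 9, 12, k, m, a), (18, 28, 9, 12, k, m, r), (18, 28, 9, 12, p, m, a), (18, 28, 9, 12, p, m, r), (2, 28, 24, 18, k, m, b), (2, 28, 24, 18, p, m, b), (21, 7, 9, 32, d, x, a), (21, 7, 9, 32, d, x, r), (21, 7, 9, 32, k, m, a), (21, 7, 9, 32, k, m, r), (21, 7, 9, 32, w, q, a), (21, 7, 9, 32, w, q, r), (21, 7, 9, 32, y, r, a), (21, 7, 9, 32, y, r, r), (36, 20, 12, 18, k, s, p), (36, 20, 12, 18, r, k, p), (36, 20, 12, 18, r, m, p)}
Apply σ_{E ≤ 28 AND G ≠ 12}; surviving tuples: {(18, 28, 9, 12, k, m, a), (18, 28, 9, 12, k, m, r), (18, 28, 9, 12, p, m, a), (18, 28, 9, 12, p, m, r), (2, 28, 24, 18, k, m, b), (2, 28, 24, 18, p, m, b), (21, 7, 9, 32, d, x, a), (21, 7, 9, 32, d, x, r), (21, 7, 9, 32, k, m, a), (21, 7, 9, 32, k, m, r), (21, 7, 9, 32, w, q, a), (21, 7, 9, 32, w, q, r), (21, 7, 9, 32, y, r, a), (21, 7, 9, 32, y, r, r)}
Apply σ_{A ≠ 21 AND G ≤ 24}; surviving tuples: {(18, 28, 9, 12, k, m, a), (18, 28, 9, 12, k, m, r), (18, 28, 9, 12, p, m, a), (18, 28, 9, 12, p, m, r), (2, 28, 24, 18, k, m, b), (2, 28, 24, 18, p, m, b)}
Projecting to E, F, B: {(28, a, k), (28, a, p), (28, b, k), (28, b, p), (28, r, k), (28, r, p)}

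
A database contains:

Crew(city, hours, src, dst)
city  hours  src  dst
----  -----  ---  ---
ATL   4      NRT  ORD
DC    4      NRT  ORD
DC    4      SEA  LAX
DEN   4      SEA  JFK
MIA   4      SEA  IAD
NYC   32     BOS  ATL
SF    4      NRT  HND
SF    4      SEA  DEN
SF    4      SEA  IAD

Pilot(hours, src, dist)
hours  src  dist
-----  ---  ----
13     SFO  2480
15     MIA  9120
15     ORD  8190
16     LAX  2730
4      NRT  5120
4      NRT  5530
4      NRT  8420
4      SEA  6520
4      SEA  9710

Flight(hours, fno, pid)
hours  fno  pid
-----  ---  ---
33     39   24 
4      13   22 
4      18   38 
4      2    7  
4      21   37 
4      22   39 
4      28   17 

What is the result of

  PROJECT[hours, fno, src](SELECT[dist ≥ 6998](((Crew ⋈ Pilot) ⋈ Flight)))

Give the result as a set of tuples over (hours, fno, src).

{(4, 13, NRT), (4, 13, SEA), (4, 18, NRT), (4, 18, SEA), (4, 2, NRT), (4, 2, SEA), (4, 21, NRT), (4, 21, SEA), (4, 22, NRT), (4, 22, SEA), (4, 28, NRT), (4, 28, SEA)}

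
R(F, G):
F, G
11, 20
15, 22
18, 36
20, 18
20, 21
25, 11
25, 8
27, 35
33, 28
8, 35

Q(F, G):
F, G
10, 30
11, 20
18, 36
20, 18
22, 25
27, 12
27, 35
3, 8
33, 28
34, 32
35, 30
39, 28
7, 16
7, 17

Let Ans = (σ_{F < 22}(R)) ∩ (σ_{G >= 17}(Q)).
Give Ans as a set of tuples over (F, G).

Selection F < 22: {(11, 20), (15, 22), (18, 36), (20, 18), (20, 21), (8, 35)}
Selection G >= 17: {(10, 30), (11, 20), (18, 36), (20, 18), (22, 25), (27, 35), (33, 28), (34, 32), (35, 30), (39, 28), (7, 17)}
Taking the intersection: {(11, 20), (18, 36), (20, 18)}

{(11, 20), (18, 36), (20, 18)}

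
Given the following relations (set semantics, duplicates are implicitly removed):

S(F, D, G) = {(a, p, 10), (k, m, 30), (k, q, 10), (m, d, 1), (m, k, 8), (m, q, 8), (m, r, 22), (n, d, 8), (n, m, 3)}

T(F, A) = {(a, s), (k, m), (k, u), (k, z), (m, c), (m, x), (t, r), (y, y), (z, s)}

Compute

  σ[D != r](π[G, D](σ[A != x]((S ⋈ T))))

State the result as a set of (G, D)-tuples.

{(1, d), (10, p), (10, q), (30, m), (8, k), (8, q)}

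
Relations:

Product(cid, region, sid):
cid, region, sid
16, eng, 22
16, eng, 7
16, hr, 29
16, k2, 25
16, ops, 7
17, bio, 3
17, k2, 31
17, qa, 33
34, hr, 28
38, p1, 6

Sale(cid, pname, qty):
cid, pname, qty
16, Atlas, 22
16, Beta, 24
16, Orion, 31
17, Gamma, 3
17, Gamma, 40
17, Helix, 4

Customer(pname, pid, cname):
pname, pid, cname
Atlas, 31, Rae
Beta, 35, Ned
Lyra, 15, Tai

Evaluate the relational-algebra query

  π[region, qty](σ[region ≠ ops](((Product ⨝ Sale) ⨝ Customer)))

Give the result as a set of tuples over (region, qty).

Product ⋈ Sale (natural join on cid): {(16, eng, 22, Atlas, 22), (16, eng, 22, Beta, 24), (16, eng, 22, Orion, 31), (16, eng, 7, Atlas, 22), (16, eng, 7, Beta, 24), (16, eng, 7, Orion, 31), (16, hr, 29, Atlas, 22), (16, hr, 29, Beta, 24), (16, hr, 29, Orion, 31), (16, k2, 25, Atlas, 22), (16, k2, 25, Beta, 24), (16, k2, 25, Orion, 31), (16, ops, 7, Atlas, 22), (16, ops, 7, Beta, 24), (16, ops, 7, Orion, 31), (17, bio, 3, Gamma, 3), (17, bio, 3, Gamma, 40), (17, bio, 3, Helix, 4), (17, k2, 31, Gamma, 3), (17, k2, 31, Gamma, 40), (17, k2, 31, Helix, 4), (17, qa, 33, Gamma, 3), (17, qa, 33, Gamma, 40), (17, qa, 33, Helix, 4)}
(Product ⨝ Sale) ⋈ Customer (natural join on pname): {(16, eng, 22, Atlas, 22, 31, Rae), (16, eng, 22, Beta, 24, 35, Ned), (16, eng, 7, Atlas, 22, 31, Rae), (16, eng, 7, Beta, 24, 35, Ned), (16, hr, 29, Atlas, 22, 31, Rae), (16, hr, 29, Beta, 24, 35, Ned), (16, k2, 25, Atlas, 22, 31, Rae), (16, k2, 25, Beta, 24, 35, Ned), (16, ops, 7, Atlas, 22, 31, Rae), (16, ops, 7, Beta, 24, 35, Ned)}
Selection region ≠ ops: {(16, eng, 22, Atlas, 22, 31, Rae), (16, eng, 22, Beta, 24, 35, Ned), (16, eng, 7, Atlas, 22, 31, Rae), (16, eng, 7, Beta, 24, 35, Ned), (16, hr, 29, Atlas, 22, 31, Rae), (16, hr, 29, Beta, 24, 35, Ned), (16, k2, 25, Atlas, 22, 31, Rae), (16, k2, 25, Beta, 24, 35, Ned)}
π_{region, qty} gives {(eng, 22), (eng, 24), (hr, 22), (hr, 24), (k2, 22), (k2, 24)} (2 duplicate(s) eliminated).

{(eng, 22), (eng, 24), (hr, 22), (hr, 24), (k2, 22), (k2, 24)}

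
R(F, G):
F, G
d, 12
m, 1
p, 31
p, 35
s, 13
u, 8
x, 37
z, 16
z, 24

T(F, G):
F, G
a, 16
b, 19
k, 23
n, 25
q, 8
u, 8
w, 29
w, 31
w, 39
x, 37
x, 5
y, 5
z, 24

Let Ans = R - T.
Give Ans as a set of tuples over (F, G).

{(d, 12), (m, 1), (p, 31), (p, 35), (s, 13), (z, 16)}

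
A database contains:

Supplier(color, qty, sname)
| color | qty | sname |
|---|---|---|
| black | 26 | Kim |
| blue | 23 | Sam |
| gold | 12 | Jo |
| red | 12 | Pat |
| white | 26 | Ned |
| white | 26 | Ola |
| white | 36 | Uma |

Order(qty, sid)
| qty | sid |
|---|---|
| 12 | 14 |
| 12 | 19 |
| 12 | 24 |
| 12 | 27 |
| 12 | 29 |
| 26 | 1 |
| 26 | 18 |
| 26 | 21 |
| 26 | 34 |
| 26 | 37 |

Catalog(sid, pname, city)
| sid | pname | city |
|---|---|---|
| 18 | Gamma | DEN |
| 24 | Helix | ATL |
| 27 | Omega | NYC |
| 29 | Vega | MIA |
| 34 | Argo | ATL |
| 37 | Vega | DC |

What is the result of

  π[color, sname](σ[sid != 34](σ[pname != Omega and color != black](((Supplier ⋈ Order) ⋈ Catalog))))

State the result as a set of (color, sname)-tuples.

Joining Supplier and Order on qty yields {(black, 26, Kim, 1), (black, 26, Kim, 18), (black, 26, Kim, 21), (black, 26, Kim, 34), (black, 26, Kim, 37), (gold, 12, Jo, 14), (gold, 12, Jo, 19), (gold, 12, Jo, 24), (gold, 12, Jo, 27), (gold, 12, Jo, 29), (red, 12, Pat, 14), (red, 12, Pat, 19), (red, 12, Pat, 24), (red, 12, Pat, 27), (red, 12, Pat, 29), (white, 26, Ned, 1), (white, 26, Ned, 18), (white, 26, Ned, 21), (white, 26, Ned, 34), (white, 26, Ned, 37), (white, 26, Ola, 1), (white, 26, Ola, 18), (white, 26, Ola, 21), (white, 26, Ola, 34), (white, 26, Ola, 37)}.
Joining (Supplier ⋈ Order) and Catalog on sid yields {(black, 26, Kim, 18, Gamma, DEN), (black, 26, Kim, 34, Argo, ATL), (black, 26, Kim, 37, Vega, DC), (gold, 12, Jo, 24, Helix, ATL), (gold, 12, Jo, 27, Omega, NYC), (gold, 12, Jo, 29, Vega, MIA), (red, 12, Pat, 24, Helix, ATL), (red, 12, Pat, 27, Omega, NYC), (red, 12, Pat, 29, Vega, MIA), (white, 26, Ned, 18, Gamma, DEN), (white, 26, Ned, 34, Argo, ATL), (white, 26, Ned, 37, Vega, DC), (white, 26, Ola, 18, Gamma, DEN), (white, 26, Ola, 34, Argo, ATL), (white, 26, Ola, 37, Vega, DC)}.
Selection pname != Omega and color != black: {(gold, 12, Jo, 24, Helix, ATL), (gold, 12, Jo, 29, Vega, MIA), (red, 12, Pat, 24, Helix, ATL), (red, 12, Pat, 29, Vega, MIA), (white, 26, Ned, 18, Gamma, DEN), (white, 26, Ned, 34, Argo, ATL), (white, 26, Ned, 37, Vega, DC), (white, 26, Ola, 18, Gamma, DEN), (white, 26, Ola, 34, Argo, ATL), (white, 26, Ola, 37, Vega, DC)}
Selection sid != 34: {(gold, 12, Jo, 24, Helix, ATL), (gold, 12, Jo, 29, Vega, MIA), (red, 12, Pat, 24, Helix, ATL), (red, 12, Pat, 29, Vega, MIA), (white, 26, Ned, 18, Gamma, DEN), (white, 26, Ned, 37, Vega, DC), (white, 26, Ola, 18, Gamma, DEN), (white, 26, Ola, 37, Vega, DC)}
π_{color, sname} gives {(gold, Jo), (red, Pat), (white, Ned), (white, Ola)} (4 duplicate(s) eliminated).

{(gold, Jo), (red, Pat), (white, Ned), (white, Ola)}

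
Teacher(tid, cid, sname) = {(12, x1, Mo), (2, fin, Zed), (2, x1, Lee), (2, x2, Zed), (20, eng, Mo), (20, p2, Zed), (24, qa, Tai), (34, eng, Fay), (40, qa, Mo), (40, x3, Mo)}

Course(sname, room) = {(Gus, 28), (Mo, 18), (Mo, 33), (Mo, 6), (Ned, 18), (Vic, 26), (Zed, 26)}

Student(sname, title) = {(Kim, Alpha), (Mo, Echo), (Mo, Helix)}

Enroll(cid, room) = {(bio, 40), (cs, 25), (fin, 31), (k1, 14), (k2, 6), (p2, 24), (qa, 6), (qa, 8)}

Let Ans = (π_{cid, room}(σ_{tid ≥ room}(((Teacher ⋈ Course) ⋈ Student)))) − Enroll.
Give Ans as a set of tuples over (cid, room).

{(eng, 18), (eng, 6), (qa, 18), (qa, 33), (x1, 6), (x3, 18), (x3, 33), (x3, 6)}

Teacher ⋈ Course (natural join on sname): {(12, x1, Mo, 18), (12, x1, Mo, 33), (12, x1, Mo, 6), (2, fin, Zed, 26), (2, x2, Zed, 26), (20, eng, Mo, 18), (20, eng, Mo, 33), (20, eng, Mo, 6), (20, p2, Zed, 26), (40, qa, Mo, 18), (40, qa, Mo, 33), (40, qa, Mo, 6), (40, x3, Mo, 18), (40, x3, Mo, 33), (40, x3, Mo, 6)}
(Teacher ⋈ Course) ⋈ Student (natural join on sname): {(12, x1, Mo, 18, Echo), (12, x1, Mo, 18, Helix), (12, x1, Mo, 33, Echo), (12, x1, Mo, 33, Helix), (12, x1, Mo, 6, Echo), (12, x1, Mo, 6, Helix), (20, eng, Mo, 18, Echo), (20, eng, Mo, 18, Helix), (20, eng, Mo, 33, Echo), (20, eng, Mo, 33, Helix), (20, eng, Mo, 6, Echo), (20, eng, Mo, 6, Helix), (40, qa, Mo, 18, Echo), (40, qa, Mo, 18, Helix), (40, qa, Mo, 33, Echo), (40, qa, Mo, 33, Helix), (40, qa, Mo, 6, Echo), (40, qa, Mo, 6, Helix), (40, x3, Mo, 18, Echo), (40, x3, Mo, 18, Helix), (40, x3, Mo, 33, Echo), (40, x3, Mo, 33, Helix), (40, x3, Mo, 6, Echo), (40, x3, Mo, 6, Helix)}
Apply σ_{tid ≥ room}; surviving tuples: {(12, x1, Mo, 6, Echo), (12, x1, Mo, 6, Helix), (20, eng, Mo, 18, Echo), (20, eng, Mo, 18, Helix), (20, eng, Mo, 6, Echo), (20, eng, Mo, 6, Helix), (40, qa, Mo, 18, Echo), (40, qa, Mo, 18, Helix), (40, qa, Mo, 33, Echo), (40, qa, Mo, 33, Helix), (40, qa, Mo, 6, Echo), (40, qa, Mo, 6, Helix), (40, x3, Mo, 18, Echo), (40, x3, Mo, 18, Helix), (40, x3, Mo, 33, Echo), (40, x3, Mo, 33, Helix), (40, x3, Mo, 6, Echo), (40, x3, Mo, 6, Helix)}
Projecting to cid, room (9 duplicate(s) eliminated): {(eng, 18), (eng, 6), (qa, 18), (qa, 33), (qa, 6), (x1, 6), (x3, 18), (x3, 33), (x3, 6)}
Difference: {(eng, 18), (eng, 6), (qa, 18), (qa, 33), (qa, 6), (x1, 6), (x3, 18), (x3, 33), (x3, 6)} with {(bio, 40), (cs, 25), (fin, 31), (k1, 14), (k2, 6), (p2, 24), (qa, 6), (qa, 8)} → {(eng, 18), (eng, 6), (qa, 18), (qa, 33), (x1, 6), (x3, 18), (x3, 33), (x3, 6)}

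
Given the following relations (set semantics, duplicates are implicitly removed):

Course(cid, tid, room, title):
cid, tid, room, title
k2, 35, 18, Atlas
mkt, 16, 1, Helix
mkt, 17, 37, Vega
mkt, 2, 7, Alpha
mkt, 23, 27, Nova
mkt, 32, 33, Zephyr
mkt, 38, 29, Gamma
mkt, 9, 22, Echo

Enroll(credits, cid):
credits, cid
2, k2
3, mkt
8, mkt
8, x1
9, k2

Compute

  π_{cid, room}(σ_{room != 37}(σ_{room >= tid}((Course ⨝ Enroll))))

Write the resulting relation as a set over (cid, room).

{(mkt, 22), (mkt, 27), (mkt, 33), (mkt, 7)}

Course ⋈ Enroll (natural join on cid): {(k2, 35, 18, Atlas, 2), (k2, 35, 18, Atlas, 9), (mkt, 16, 1, Helix, 3), (mkt, 16, 1, Helix, 8), (mkt, 17, 37, Vega, 3), (mkt, 17, 37, Vega, 8), (mkt, 2, 7, Alpha, 3), (mkt, 2, 7, Alpha, 8), (mkt, 23, 27, Nova, 3), (mkt, 23, 27, Nova, 8), (mkt, 32, 33, Zephyr, 3), (mkt, 32, 33, Zephyr, 8), (mkt, 38, 29, Gamma, 3), (mkt, 38, 29, Gamma, 8), (mkt, 9, 22, Echo, 3), (mkt, 9, 22, Echo, 8)}
Filtering on room >= tid leaves {(mkt, 17, 37, Vega, 3), (mkt, 17, 37, Vega, 8), (mkt, 2, 7, Alpha, 3), (mkt, 2, 7, Alpha, 8), (mkt, 23, 27, Nova, 3), (mkt, 23, 27, Nova, 8), (mkt, 32, 33, Zephyr, 3), (mkt, 32, 33, Zephyr, 8), (mkt, 9, 22, Echo, 3), (mkt, 9, 22, Echo, 8)}.
Filtering on room != 37 leaves {(mkt, 2, 7, Alpha, 3), (mkt, 2, 7, Alpha, 8), (mkt, 23, 27, Nova, 3), (mkt, 23, 27, Nova, 8), (mkt, 32, 33, Zephyr, 3), (mkt, 32, 33, Zephyr, 8), (mkt, 9, 22, Echo, 3), (mkt, 9, 22, Echo, 8)}.
Projecting to cid, room (4 duplicate(s) eliminated): {(mkt, 22), (mkt, 27), (mkt, 33), (mkt, 7)}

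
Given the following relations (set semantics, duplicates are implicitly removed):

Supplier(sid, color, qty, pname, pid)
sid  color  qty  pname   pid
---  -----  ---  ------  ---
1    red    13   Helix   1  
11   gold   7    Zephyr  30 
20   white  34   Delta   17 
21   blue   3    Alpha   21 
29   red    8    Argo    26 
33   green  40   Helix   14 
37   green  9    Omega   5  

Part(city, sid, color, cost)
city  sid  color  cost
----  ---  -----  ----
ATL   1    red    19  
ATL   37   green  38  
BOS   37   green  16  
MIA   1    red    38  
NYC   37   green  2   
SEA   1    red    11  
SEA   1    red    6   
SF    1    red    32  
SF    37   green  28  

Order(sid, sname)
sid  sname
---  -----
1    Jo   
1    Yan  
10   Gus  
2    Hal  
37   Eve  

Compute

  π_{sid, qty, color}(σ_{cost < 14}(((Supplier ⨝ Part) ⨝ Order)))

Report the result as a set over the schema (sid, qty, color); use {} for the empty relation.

Natural join on sid, color: {(1, red, 13, Helix, 1, ATL, 19), (1, red, 13, Helix, 1, MIA, 38), (1, red, 13, Helix, 1, SEA, 11), (1, red, 13, Helix, 1, SEA, 6), (1, red, 13, Helix, 1, SF, 32), (37, green, 9, Omega, 5, ATL, 38), (37, green, 9, Omega, 5, BOS, 16), (37, green, 9, Omega, 5, NYC, 2), (37, green, 9, Omega, 5, SF, 28)}
Natural join on sid: {(1, red, 13, Helix, 1, ATL, 19, Jo), (1, red, 13, Helix, 1, ATL, 19, Yan), (1, red, 13, Helix, 1, MIA, 38, Jo), (1, red, 13, Helix, 1, MIA, 38, Yan), (1, red, 13, Helix, 1, SEA, 11, Jo), (1, red, 13, Helix, 1, SEA, 11, Yan), (1, red, 13, Helix, 1, SEA, 6, Jo), (1, red, 13, Helix, 1, SEA, 6, Yan), (1, red, 13, Helix, 1, SF, 32, Jo), (1, red, 13, Helix, 1, SF, 32, Yan), (37, green, 9, Omega, 5, ATL, 38, Eve), (37, green, 9, Omega, 5, BOS, 16, Eve), (37, green, 9, Omega, 5, NYC, 2, Eve), (37, green, 9, Omega, 5, SF, 28, Eve)}
Apply σ_{cost < 14}; surviving tuples: {(1, red, 13, Helix, 1, SEA, 11, Jo), (1, red, 13, Helix, 1, SEA, 11, Yan), (1, red, 13, Helix, 1, SEA, 6, Jo), (1, red, 13, Helix, 1, SEA, 6, Yan), (37, green, 9, Omega, 5, NYC, 2, Eve)}
Keep only column(s) sid, qty, color (3 duplicate(s) eliminated): {(1, 13, red), (37, 9, green)}

{(1, 13, red), (37, 9, green)}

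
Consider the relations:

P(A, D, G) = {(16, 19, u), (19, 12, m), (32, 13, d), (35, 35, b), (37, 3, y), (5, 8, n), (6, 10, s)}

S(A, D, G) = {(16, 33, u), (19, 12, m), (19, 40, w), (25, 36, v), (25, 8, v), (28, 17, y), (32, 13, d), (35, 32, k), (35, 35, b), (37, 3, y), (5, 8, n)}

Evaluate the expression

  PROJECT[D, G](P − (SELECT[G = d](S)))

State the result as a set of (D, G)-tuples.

Apply σ_{G = d}; surviving tuples: {(32, 13, d)}
Set difference of the two operands is {(16, 19, u), (19, 12, m), (35, 35, b), (37, 3, y), (5, 8, n), (6, 10, s)}.
π[D, G]: project onto (D, G) → {(10, s), (12, m), (19, u), (3, y), (35, b), (8, n)}

{(10, s), (12, m), (19, u), (3, y), (35, b), (8, n)}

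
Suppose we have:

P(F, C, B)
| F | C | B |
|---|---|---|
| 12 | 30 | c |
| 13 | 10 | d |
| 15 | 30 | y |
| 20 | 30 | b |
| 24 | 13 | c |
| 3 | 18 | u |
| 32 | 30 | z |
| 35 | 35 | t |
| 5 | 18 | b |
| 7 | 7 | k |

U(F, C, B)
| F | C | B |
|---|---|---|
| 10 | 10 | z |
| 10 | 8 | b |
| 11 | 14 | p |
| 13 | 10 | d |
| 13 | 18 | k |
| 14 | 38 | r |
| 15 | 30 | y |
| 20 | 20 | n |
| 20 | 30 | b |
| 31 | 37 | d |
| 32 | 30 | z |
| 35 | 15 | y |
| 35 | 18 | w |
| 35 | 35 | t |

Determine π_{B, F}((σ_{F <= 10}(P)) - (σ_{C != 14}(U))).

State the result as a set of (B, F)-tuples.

{(b, 5), (k, 7), (u, 3)}

σ[F <= 10]: keep tuples satisfying F <= 10 → {(3, 18, u), (5, 18, b), (7, 7, k)}
σ[C != 14]: keep tuples satisfying C != 14 → {(10, 10, z), (10, 8, b), (13, 10, d), (13, 18, k), (14, 38, r), (15, 30, y), (20, 20, n), (20, 30, b), (31, 37, d), (32, 30, z), (35, 15, y), (35, 18, w), (35, 35, t)}
Taking the difference: {(3, 18, u), (5, 18, b), (7, 7, k)}
Keep only column(s) B, F: {(b, 5), (k, 7), (u, 3)}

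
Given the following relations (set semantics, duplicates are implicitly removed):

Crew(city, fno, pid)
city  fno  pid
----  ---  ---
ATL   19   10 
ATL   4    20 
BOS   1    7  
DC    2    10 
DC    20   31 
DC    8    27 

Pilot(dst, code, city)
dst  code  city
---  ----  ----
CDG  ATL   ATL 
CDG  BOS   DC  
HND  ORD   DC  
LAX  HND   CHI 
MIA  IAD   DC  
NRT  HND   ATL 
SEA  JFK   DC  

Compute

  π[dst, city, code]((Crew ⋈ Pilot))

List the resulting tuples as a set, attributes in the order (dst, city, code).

{(CDG, ATL, ATL), (CDG, DC, BOS), (HND, DC, ORD), (MIA, DC, IAD), (NRT, ATL, HND), (SEA, DC, JFK)}

Joining Crew and Pilot on city yields {(ATL, 19, 10, CDG, ATL), (ATL, 19, 10, NRT, HND), (ATL, 4, 20, CDG, ATL), (ATL, 4, 20, NRT, HND), (DC, 2, 10, CDG, BOS), (DC, 2, 10, HND, ORD), (DC, 2, 10, MIA, IAD), (DC, 2, 10, SEA, JFK), (DC, 20, 31, CDG, BOS), (DC, 20, 31, HND, ORD), (DC, 20, 31, MIA, IAD), (DC, 20, 31, SEA, JFK), (DC, 8, 27, CDG, BOS), (DC, 8, 27, HND, ORD), (DC, 8, 27, MIA, IAD), (DC, 8, 27, SEA, JFK)}.
Projecting to dst, city, code (10 duplicate(s) eliminated): {(CDG, ATL, ATL), (CDG, DC, BOS), (HND, DC, ORD), (MIA, DC, IAD), (NRT, ATL, HND), (SEA, DC, JFK)}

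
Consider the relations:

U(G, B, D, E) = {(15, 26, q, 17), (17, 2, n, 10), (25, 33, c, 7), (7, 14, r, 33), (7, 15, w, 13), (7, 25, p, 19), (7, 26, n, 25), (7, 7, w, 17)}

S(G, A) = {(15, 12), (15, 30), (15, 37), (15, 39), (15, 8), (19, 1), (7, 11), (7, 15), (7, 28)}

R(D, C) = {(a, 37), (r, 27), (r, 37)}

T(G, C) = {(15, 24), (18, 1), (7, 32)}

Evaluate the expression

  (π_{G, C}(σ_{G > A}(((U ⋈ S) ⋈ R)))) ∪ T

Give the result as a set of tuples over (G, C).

U ⋈ S (natural join on G): {(15, 26, q, 17, 12), (15, 26, q, 17, 30), (15, 26, q, 17, 37), (15, 26, q, 17, 39), (15, 26, q, 17, 8), (7, 14, r, 33, 11), (7, 14, r, 33, 15), (7, 14, r, 33, 28), (7, 15, w, 13, 11), (7, 15, w, 13, 15), (7, 15, w, 13, 28), (7, 25, p, 19, 11), (7, 25, p, 19, 15), (7, 25, p, 19, 28), (7, 26, n, 25, 11), (7, 26, n, 25, 15), (7, 26, n, 25, 28), (7, 7, w, 17, 11), (7, 7, w, 17, 15), (7, 7, w, 17, 28)}
(U ⋈ S) ⋈ R (natural join on D): {(7, 14, r, 33, 11, 27), (7, 14, r, 33, 11, 37), (7, 14, r, 33, 15, 27), (7, 14, r, 33, 15, 37), (7, 14, r, 33, 28, 27), (7, 14, r, 33, 28, 37)}
σ[G > A]: keep tuples satisfying G > A → {}
π[G, C]: project onto (G, C) → {}
Set union of the two operands is {(15, 24), (18, 1), (7, 32)}.

{(15, 24), (18, 1), (7, 32)}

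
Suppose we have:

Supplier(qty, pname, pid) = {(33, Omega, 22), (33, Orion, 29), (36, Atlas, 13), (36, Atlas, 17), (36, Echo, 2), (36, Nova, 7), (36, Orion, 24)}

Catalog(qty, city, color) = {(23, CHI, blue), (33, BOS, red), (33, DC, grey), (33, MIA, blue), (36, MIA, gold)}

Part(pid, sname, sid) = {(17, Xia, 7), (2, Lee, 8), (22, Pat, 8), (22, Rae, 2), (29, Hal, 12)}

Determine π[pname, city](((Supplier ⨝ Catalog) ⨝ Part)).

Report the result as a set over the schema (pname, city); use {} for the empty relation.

{(Atlas, MIA), (Echo, MIA), (Omega, BOS), (Omega, DC), (Omega, MIA), (Orion, BOS), (Orion, DC), (Orion, MIA)}

Supplier ⋈ Catalog (natural join on qty): {(33, Omega, 22, BOS, red), (33, Omega, 22, DC, grey), (33, Omega, 22, MIA, blue), (33, Orion, 29, BOS, red), (33, Orion, 29, DC, grey), (33, Orion, 29, MIA, blue), (36, Atlas, 13, MIA, gold), (36, Atlas, 17, MIA, gold), (36, Echo, 2, MIA, gold), (36, Nova, 7, MIA, gold), (36, Orion, 24, MIA, gold)}
(Supplier ⨝ Catalog) ⋈ Part (natural join on pid): {(33, Omega, 22, BOS, red, Pat, 8), (33, Omega, 22, BOS, red, Rae, 2), (33, Omega, 22, DC, grey, Pat, 8), (33, Omega, 22, DC, grey, Rae, 2), (33, Omega, 22, MIA, blue, Pat, 8), (33, Omega, 22, MIA, blue, Rae, 2), (33, Orion, 29, BOS, red, Hal, 12), (33, Orion, 29, DC, grey, Hal, 12), (33, Orion, 29, MIA, blue, Hal, 12), (36, Atlas, 17, MIA, gold, Xia, 7), (36, Echo, 2, MIA, gold, Lee, 8)}
π[pname, city]: project onto (pname, city) (3 duplicate(s) eliminated) → {(Atlas, MIA), (Echo, MIA), (Omega, BOS), (Omega, DC), (Omega, MIA), (Orion, BOS), (Orion, DC), (Orion, MIA)}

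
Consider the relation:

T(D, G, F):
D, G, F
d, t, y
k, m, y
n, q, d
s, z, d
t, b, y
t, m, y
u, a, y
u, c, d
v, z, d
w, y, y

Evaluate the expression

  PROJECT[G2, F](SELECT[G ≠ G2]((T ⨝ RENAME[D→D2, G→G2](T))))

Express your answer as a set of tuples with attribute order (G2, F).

ρ[D→D2, G→G2]: schema becomes (D2, G2, F); tuples unchanged.
Natural join on F: {(d, t, y, d, t), (d, t, y, k, m), (d, t, y, t, b), (d, t, y, t, m), (d, t, y, u, a), (d, t, y, w, y), (k, m, y, d, t), (k, m, y, k, m), (k, m, y, t, b), (k, m, y, t, m), (k, m, y, u, a), (k, m, y, w, y), (n, q, d, n, q), (n, q, d, s, z), (n, q, d, u, c), (n, q, d, v, z), (s, z, d, n, q), (s, z, d, s, z), (s, z, d, u, c), (s, z, d, v, z), (t, b, y, d, t), (t, b, y, k, m), (t, b, y, t, b), (t, b, y, t, m), (t, b, y, u, a), (t, b, y, w, y), (t, m, y, d, t), (t, m, y, k, m), (t, m, y, t, b), (t, m, y, t, m), (t, m, y, u, a), (t, m, y, w, y), (u, a, y, d, t), (u, a, y, k, m), (u, a, y, t, b), (u, a, y, t, m), (u, a, y, u, a), (u, a, y, w, y), (u, c, d, n, q), (u, c, d, s, z), (u, c, d, u, c), (u, c, d, v, z), (v, z, d, n, q), (v, z, d, s, z), (v, z, d, u, c), (v, z, d, v, z), (w, y, y, d, t), (w, y, y, k, m), (w, y, y, t, b), (w, y, y, t, m), (w, y, y, u, a), (w, y, y, w, y)}
Selection G ≠ G2: {(d, t, y, k, m), (d, t, y, t, b), (d, t, y, t, m), (d, t, y, u, a), (d, t, y, w, y), (k, m, y, d, t), (k, m, y, t, b), (k, m, y, u, a), (k, m, y, w, y), (n, q, d, s, z), (n, q, d, u, c), (n, q, d, v, z), (s, z, d, n, q), (s, z, d, u, c), (t, b, y, d, t), (t, b, y, k, m), (t, b, y, t, m), (t, b, y, u, a), (t, b, y, w, y), (t, m, y, d, t), (t, m, y, t, b), (t, m, y, u, a), (t, m, y, w, y), (u, a, y, d, t), (u, a, y, k, m), (u, a, y, t, b), (u, a, y, t, m), (u, a, y, w, y), (u, c, d, n, q), (u, c, d, s, z), (u, c, d, v, z), (v, z, d, n, q), (v, z, d, u, c), (w, y, y, d, t), (w, y, y, k, m), (w, y, y, t, b), (w, y, y, t, m), (w, y, y, u, a)}
Projecting to G2, F (30 duplicate(s) eliminated): {(a, y), (b, y), (c, d), (m, y), (q, d), (t, y), (y, y), (z, d)}

{(a, y), (b, y), (c, d), (m, y), (q, d), (t, y), (y, y), (z, d)}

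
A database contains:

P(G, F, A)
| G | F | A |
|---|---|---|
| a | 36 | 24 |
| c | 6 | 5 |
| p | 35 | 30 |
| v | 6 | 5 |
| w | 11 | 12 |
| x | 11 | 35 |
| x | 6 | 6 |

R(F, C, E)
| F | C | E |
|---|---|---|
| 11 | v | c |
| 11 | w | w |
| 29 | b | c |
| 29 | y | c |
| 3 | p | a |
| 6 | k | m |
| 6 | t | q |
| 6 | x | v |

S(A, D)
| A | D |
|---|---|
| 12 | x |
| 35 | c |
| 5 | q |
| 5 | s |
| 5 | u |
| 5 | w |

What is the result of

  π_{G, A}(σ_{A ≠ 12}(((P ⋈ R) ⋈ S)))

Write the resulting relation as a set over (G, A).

Natural join on F: {(c, 6, 5, k, m), (c, 6, 5, t, q), (c, 6, 5, x, v), (v, 6, 5, k, m), (v, 6, 5, t, q), (v, 6, 5, x, v), (w, 11, 12, v, c), (w, 11, 12, w, w), (x, 11, 35, v, c), (x, 11, 35, w, w), (x, 6, 6, k, m), (x, 6, 6, t, q), (x, 6, 6, x, v)}
Natural join on A: {(c, 6, 5, k, m, q), (c, 6, 5, k, m, s), (c, 6, 5, k, m, u), (c, 6, 5, k, m, w), (c, 6, 5, t, q, q), (c, 6, 5, t, q, s), (c, 6, 5, t, q, u), (c, 6, 5, t, q, w), (c, 6, 5, x, v, q), (c, 6, 5, x, v, s), (c, 6, 5, x, v, u), (c, 6, 5, x, v, w), (v, 6, 5, k, m, q), (v, 6, 5, k, m, s), (v, 6, 5, k, m, u), (v, 6, 5, k, m, w), (v, 6, 5, t, q, q), (v, 6, 5, t, q, s), (v, 6, 5, t, q, u), (v, 6, 5, t, q, w), (v, 6, 5, x, v, q), (v, 6, 5, x, v, s), (v, 6, 5, x, v, u), (v, 6, 5, x, v, w), (w, 11, 12, v, c, x), (w, 11, 12, w, w, x), (x, 11, 35, v, c, c), (x, 11, 35, w, w, c)}
σ[A ≠ 12]: keep tuples satisfying A ≠ 12 → {(c, 6, 5, k, m, q), (c, 6, 5, k, m, s), (c, 6, 5, k, m, u), (c, 6, 5, k, m, w), (c, 6, 5, t, q, q), (c, 6, 5, t, q, s), (c, 6, 5, t, q, u), (c, 6, 5, t, q, w), (c, 6, 5, x, v, q), (c, 6, 5, x, v, s), (c, 6, 5, x, v, u), (c, 6, 5, x, v, w), (v, 6, 5, k, m, q), (v, 6, 5, k, m, s), (v, 6, 5, k, m, u), (v, 6, 5, k, m, w), (v, 6, 5, t, q, q), (v, 6, 5, t, q, s), (v, 6, 5, t, q, u), (v, 6, 5, t, q, w), (v, 6, 5, x, v, q), (v, 6, 5, x, v, s), (v, 6, 5, x, v, u), (v, 6, 5, x, v, w), (x, 11, 35, v, c, c), (x, 11, 35, w, w, c)}
Keep only column(s) G, A (23 duplicate(s) eliminated): {(c, 5), (v, 5), (x, 35)}

{(c, 5), (v, 5), (x, 35)}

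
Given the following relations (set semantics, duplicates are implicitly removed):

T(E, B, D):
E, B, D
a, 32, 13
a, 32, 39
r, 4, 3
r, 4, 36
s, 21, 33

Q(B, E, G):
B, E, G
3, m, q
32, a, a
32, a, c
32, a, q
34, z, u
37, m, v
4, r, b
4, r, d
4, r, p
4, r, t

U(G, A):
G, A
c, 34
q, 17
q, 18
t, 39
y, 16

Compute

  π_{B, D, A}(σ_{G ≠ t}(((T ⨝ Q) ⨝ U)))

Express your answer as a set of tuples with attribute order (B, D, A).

{(32, 13, 17), (32, 13, 18), (32, 13, 34), (32, 39, 17), (32, 39, 18), (32, 39, 34)}

Joining T and Q on E, B yields {(a, 32, 13, a), (a, 32, 13, c), (a, 32, 13, q), (a, 32, 39, a), (a, 32, 39, c), (a, 32, 39, q), (r, 4, 3, b), (r, 4, 3, d), (r, 4, 3, p), (r, 4, 3, t), (r, 4, 36, b), (r, 4, 36, d), (r, 4, 36, p), (r, 4, 36, t)}.
Joining (T ⨝ Q) and U on G yields {(a, 32, 13, c, 34), (a, 32, 13, q, 17), (a, 32, 13, q, 18), (a, 32, 39, c, 34), (a, 32, 39, q, 17), (a, 32, 39, q, 18), (r, 4, 3, t, 39), (r, 4, 36, t, 39)}.
Selection G ≠ t: {(a, 32, 13, c, 34), (a, 32, 13, q, 17), (a, 32, 13, q, 18), (a, 32, 39, c, 34), (a, 32, 39, q, 17), (a, 32, 39, q, 18)}
Projecting to B, D, A: {(32, 13, 17), (32, 13, 18), (32, 13, 34), (32, 39, 17), (32, 39, 18), (32, 39, 34)}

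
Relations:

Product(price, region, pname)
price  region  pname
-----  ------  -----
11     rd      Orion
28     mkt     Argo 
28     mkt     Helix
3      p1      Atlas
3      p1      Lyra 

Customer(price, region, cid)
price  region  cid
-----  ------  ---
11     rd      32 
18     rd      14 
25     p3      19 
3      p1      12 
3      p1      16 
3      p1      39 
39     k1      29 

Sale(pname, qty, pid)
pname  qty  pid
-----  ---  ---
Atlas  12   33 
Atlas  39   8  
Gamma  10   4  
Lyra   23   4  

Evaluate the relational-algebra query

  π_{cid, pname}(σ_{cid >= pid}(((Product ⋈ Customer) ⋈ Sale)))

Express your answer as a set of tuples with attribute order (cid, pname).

Natural join on price, region: {(11, rd, Orion, 32), (3, p1, Atlas, 12), (3, p1, Atlas, 16), (3, p1, Atlas, 39), (3, p1, Lyra, 12), (3, p1, Lyra, 16), (3, p1, Lyra, 39)}
Natural join on pname: {(3, p1, Atlas, 12, 12, 33), (3, p1, Atlas, 12, 39, 8), (3, p1, Atlas, 16, 12, 33), (3, p1, Atlas, 16, 39, 8), (3, p1, Atlas, 39, 12, 33), (3, p1, Atlas, 39, 39, 8), (3, p1, Lyra, 12, 23, 4), (3, p1, Lyra, 16, 23, 4), (3, p1, Lyra, 39, 23, 4)}
Apply σ_{cid >= pid}; surviving tuples: {(3, p1, Atlas, 12, 39, 8), (3, p1, Atlas, 16, 39, 8), (3, p1, Atlas, 39, 12, 33), (3, p1, Atlas, 39, 39, 8), (3, p1, Lyra, 12, 23, 4), (3, p1, Lyra, 16, 23, 4), (3, p1, Lyra, 39, 23, 4)}
Projecting to cid, pname (1 duplicate(s) eliminated): {(12, Atlas), (12, Lyra), (16, Atlas), (16, Lyra), (39, Atlas), (39, Lyra)}

{(12, Atlas), (12, Lyra), (16, Atlas), (16, Lyra), (39, Atlas), (39, Lyra)}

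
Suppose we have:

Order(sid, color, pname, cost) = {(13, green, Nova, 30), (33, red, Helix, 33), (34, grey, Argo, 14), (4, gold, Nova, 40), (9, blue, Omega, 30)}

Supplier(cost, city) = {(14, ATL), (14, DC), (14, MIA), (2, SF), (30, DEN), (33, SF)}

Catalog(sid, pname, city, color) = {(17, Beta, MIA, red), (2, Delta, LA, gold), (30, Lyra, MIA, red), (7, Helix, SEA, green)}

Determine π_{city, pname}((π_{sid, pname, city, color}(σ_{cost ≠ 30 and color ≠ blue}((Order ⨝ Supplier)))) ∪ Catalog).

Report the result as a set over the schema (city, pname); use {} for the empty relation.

{(ATL, Argo), (DC, Argo), (LA, Delta), (MIA, Argo), (MIA, Beta), (MIA, Lyra), (SEA, Helix), (SF, Helix)}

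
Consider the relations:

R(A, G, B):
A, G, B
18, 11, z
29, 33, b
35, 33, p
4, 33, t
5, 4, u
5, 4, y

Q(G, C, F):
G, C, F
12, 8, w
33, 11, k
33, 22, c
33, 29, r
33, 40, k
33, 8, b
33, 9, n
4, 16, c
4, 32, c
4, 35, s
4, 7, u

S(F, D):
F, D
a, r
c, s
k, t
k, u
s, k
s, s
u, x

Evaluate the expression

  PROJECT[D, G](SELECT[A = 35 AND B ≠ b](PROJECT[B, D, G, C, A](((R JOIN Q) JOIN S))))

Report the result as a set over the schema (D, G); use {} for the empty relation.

R ⋈ Q (natural join on G): {(29, 33, b, 11, k), (29, 33, b, 22, c), (29, 33, b, 29, r), (29, 33, b, 40, k), (29, 33, b, 8, b), (29, 33, b, 9, n), (35, 33, p, 11, k), (35, 33, p, 22, c), (35, 33, p, 29, r), (35, 33, p, 40, k), (35, 33, p, 8, b), (35, 33, p, 9, n), (4, 33, t, 11, k), (4, 33, t, 22, c), (4, 33, t, 29, r), (4, 33, t, 40, k), (4, 33, t, 8, b), (4, 33, t, 9, n), (5, 4, u, 16, c), (5, 4, u, 32, c), (5, 4, u, 35, s), (5, 4, u, 7, u), (5, 4, y, 16, c), (5, 4, y, 32, c), (5, 4, y, 35, s), (5, 4, y, 7, u)}
(R JOIN Q) ⋈ S (natural join on F): {(29, 33, b, 11, k, t), (29, 33, b, 11, k, u), (29, 33, b, 22, c, s), (29, 33, b, 40, k, t), (29, 33, b, 40, k, u), (35, 33, p, 11, k, t), (35, 33, p, 11, k, u), (35, 33, p, 22, c, s), (35, 33, p, 40, k, t), (35, 33, p, 40, k, u), (4, 33, t, 11, k, t), (4, 33, t, 11, k, u), (4, 33, t, 22, c, s), (4, 33, t, 40, k, t), (4, 33, t, 40, k, u), (5, 4, u, 16, c, s), (5, 4, u, 32, c, s), (5, 4, u, 35, s, k), (5, 4, u, 35, s, s), (5, 4, u, 7, u, x), (5, 4, y, 16, c, s), (5, 4, y, 32, c, s), (5, 4, y, 35, s, k), (5, 4, y, 35, s, s), (5, 4, y, 7, u, x)}
Projecting to B, D, G, C, A: {(b, s, 33, 22, 29), (b, t, 33, 11, 29), (b, t, 33, 40, 29), (b, u, 33, 11, 29), (b, u, 33, 40, 29), (p, s, 33, 22, 35), (p, t, 33, 11, 35), (p, t, 33, 40, 35), (p, u, 33, 11, 35), (p, u, 33, 40, 35), (t, s, 33, 22, 4), (t, t, 33, 11, 4), (t, t, 33, 40, 4), (t, u, 33, 11, 4), (t, u, 33, 40, 4), (u, k, 4, 35, 5), (u, s, 4, 16, 5), (u, s, 4, 32, 5), (u, s, 4, 35, 5), (u, x, 4, 7, 5), (y, k, 4, 35, 5), (y, s, 4, 16, 5), (y, s, 4, 32, 5), (y, s, 4, 35, 5), (y, x, 4, 7, 5)}
σ[A = 35 AND B ≠ b]: keep tuples satisfying A = 35 AND B ≠ b → {(p, s, 33, 22, 35), (p, t, 33, 11, 35), (p, t, 33, 40, 35), (p, u, 33, 11, 35), (p, u, 33, 40, 35)}
Projecting to D, G (2 duplicate(s) eliminated): {(s, 33), (t, 33), (u, 33)}

{(s, 33), (t, 33), (u, 33)}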